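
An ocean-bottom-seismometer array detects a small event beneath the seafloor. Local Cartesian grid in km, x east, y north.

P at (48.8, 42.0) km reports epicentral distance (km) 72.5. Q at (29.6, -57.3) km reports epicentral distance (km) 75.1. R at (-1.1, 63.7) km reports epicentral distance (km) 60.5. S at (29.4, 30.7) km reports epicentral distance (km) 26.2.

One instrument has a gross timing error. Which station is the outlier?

S

Solve using three stations at a time. Using P, Q, R (subtract circle equations pairwise → linear system) gives (x, y) ≈ (-13.2, 4.4).
Distances from that point to each station vs reported:
  P: calculated 72.5 vs reported 72.5 → residual 0.0 km
  Q: calculated 75.1 vs reported 75.1 → residual 0.0 km
  R: calculated 60.5 vs reported 60.5 → residual 0.0 km
  S: calculated 50.1 vs reported 26.2 → residual 23.9 km
P, Q, R are mutually consistent (residuals ≈ 0); S is off by 23.9 km.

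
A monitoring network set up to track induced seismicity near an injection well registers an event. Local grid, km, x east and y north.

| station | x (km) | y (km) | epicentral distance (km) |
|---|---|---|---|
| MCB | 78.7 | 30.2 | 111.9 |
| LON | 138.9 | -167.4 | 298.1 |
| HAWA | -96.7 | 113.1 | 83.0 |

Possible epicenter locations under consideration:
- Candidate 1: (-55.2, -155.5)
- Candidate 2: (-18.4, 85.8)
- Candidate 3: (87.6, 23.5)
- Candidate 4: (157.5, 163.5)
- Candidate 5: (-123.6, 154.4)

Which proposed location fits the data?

For each candidate, compare |candidate − station| to the reported distance:
Candidate 1: residuals MCB 117.0, LON 103.6, HAWA 188.8 → max 188.8 km
Candidate 2: residuals MCB 0.0, LON 0.0, HAWA 0.1 → max 0.1 km
Candidate 3: residuals MCB 100.8, LON 100.4, HAWA 121.9 → max 121.9 km
Candidate 4: residuals MCB 42.9, LON 33.3, HAWA 176.1 → max 176.1 km
Candidate 5: residuals MCB 125.5, LON 117.2, HAWA 33.7 → max 125.5 km
Only Candidate 2 has all residuals ≈ 0.

Candidate 2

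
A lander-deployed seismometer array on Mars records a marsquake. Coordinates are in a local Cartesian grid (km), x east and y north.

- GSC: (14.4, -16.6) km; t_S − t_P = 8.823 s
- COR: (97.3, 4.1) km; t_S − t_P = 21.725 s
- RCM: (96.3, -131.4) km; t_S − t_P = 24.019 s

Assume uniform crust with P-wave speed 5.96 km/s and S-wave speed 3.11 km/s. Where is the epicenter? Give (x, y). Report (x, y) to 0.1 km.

-34.7 km east, -46.3 km north

Distance from S−P lag: d = Δt · v_P v_S / (v_P − v_S) = Δt · (5.96·3.11)/(5.96−3.11) ≈ 6.5037·Δt.
So d_GSC = 57.38, d_COR = 141.29, d_RCM = 156.21 km.
Circle about each station: (x − 14.4)² + (y + 16.6)² = 57.38²; (x − 97.3)² + (y − 4.1)² = 141.29²; (x − 96.3)² + (y + 131.4)² = 156.21².
Subtracting pairs of circle equations eliminates x²+y² and gives linear equations (the radical axes):
165.8 x + 41.4 y = -7669.22
163.8 x − 229.6 y = 4947.63
Solving the 2×2 system: x ≈ -34.7, y ≈ -46.3 km.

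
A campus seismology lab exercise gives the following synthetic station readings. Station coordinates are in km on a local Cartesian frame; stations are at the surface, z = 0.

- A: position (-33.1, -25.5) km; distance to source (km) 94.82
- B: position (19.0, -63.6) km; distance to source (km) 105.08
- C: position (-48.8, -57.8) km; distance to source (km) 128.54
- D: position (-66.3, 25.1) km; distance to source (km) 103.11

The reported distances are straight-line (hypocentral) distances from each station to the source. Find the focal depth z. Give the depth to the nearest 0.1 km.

depth ≈ 19.8 km

Each station gives a sphere (x−x_i)² + (y−y_i)² + z² = d_i² (stations at z=0).
Subtracting the A sphere from B and C: z² cancels, leaving linear equations in x and y:
104.2 x − 76.2 y = 609.13
-31.4 x − 64.6 y = -3555.28
Solving: x ≈ 34.005, y ≈ 38.507 km (keep extra digits for the depth step; rounded: 34.0, 38.5).
Then from the A sphere: z² = 94.82² − (x + 33.1)² − (y + 25.5)² with x = 34.005, y = 38.507, so z ≈ 19.770 ≈ 19.8 km.
Check against D (with the unrounded solution): distance 103.11 ≈ 103.11 km. ✓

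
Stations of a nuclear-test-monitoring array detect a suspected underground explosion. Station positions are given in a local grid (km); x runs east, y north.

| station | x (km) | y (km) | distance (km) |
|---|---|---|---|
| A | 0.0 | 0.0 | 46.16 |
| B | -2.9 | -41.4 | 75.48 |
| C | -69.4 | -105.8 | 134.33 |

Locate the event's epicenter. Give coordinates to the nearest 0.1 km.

x ≈ -38.8 km, y ≈ 25.0 km

Circle about each station: x² + y² = 46.16²; (x + 2.9)² + (y + 41.4)² = 75.48²; (x + 69.4)² + (y + 105.8)² = 134.33².
Subtracting pairs of circle equations eliminates x²+y² and gives linear equations (the radical axes):
-5.8 x − 82.8 y = -1844.11
-138.8 x − 211.6 y = 96.20
Solving the 2×2 system: x ≈ -38.8, y ≈ 25.0 km.
Check against A (with the unrounded x, y): √(x²+y²) = 46.14 ≈ 46.16 km. ✓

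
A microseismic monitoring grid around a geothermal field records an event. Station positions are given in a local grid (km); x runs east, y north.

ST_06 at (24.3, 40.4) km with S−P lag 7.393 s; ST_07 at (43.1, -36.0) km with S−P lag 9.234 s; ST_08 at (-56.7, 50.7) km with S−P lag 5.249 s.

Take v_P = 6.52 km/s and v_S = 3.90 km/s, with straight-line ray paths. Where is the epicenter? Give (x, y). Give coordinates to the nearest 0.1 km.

Distance from S−P lag: d = Δt · v_P v_S / (v_P − v_S) = Δt · (6.52·3.90)/(6.52−3.90) ≈ 9.7053·Δt.
So d_ST_06 = 71.75, d_ST_07 = 89.62, d_ST_08 = 50.94 km.
Circle about each station: (x − 24.3)² + (y − 40.4)² = 71.75²; (x − 43.1)² + (y + 36.0)² = 89.62²; (x + 56.7)² + (y − 50.7)² = 50.94².
Subtracting the ST_06 equation from the ST_07 and ST_08 equations removes the quadratic terms:
37.6 x − 152.8 y = -1952.72
-162.0 x + 20.6 y = 6115.91
Solving the 2×2 system: x ≈ -37.3, y ≈ 3.6 km.

(-37.3, 3.6)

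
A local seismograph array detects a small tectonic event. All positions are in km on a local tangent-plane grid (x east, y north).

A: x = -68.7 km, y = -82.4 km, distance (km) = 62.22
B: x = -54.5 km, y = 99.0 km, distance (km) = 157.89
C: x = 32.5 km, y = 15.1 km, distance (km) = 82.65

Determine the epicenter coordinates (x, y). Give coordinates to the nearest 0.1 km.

Circle about each station: (x + 68.7)² + (y + 82.4)² = 62.22²; (x + 54.5)² + (y − 99.0)² = 157.89²; (x − 32.5)² + (y − 15.1)² = 82.65².
Subtracting the A equation from the B and C equations removes the quadratic terms:
28.4 x + 362.8 y = -19796.12
202.4 x + 195.0 y = -13184.88
Solving the 2×2 system: x ≈ -13.6, y ≈ -53.5 km.
Check against A (with the unrounded x, y): √((x + 68.7)²+(y + 82.4)²) = 62.22 ≈ 62.22 km. ✓

x ≈ -13.6 km, y ≈ -53.5 km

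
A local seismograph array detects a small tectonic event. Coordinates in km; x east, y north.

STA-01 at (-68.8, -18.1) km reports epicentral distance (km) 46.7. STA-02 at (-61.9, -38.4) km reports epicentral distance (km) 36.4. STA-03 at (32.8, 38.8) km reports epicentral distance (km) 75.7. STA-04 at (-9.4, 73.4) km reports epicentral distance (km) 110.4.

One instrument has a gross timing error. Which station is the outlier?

Solve using three stations at a time. Using STA-01, STA-02, STA-04 (subtract circle equations pairwise → linear system) gives (x, y) ≈ (-25.6, -35.8).
Distances from that point to each station vs reported:
  STA-01: calculated 46.7 vs reported 46.7 → residual 0.0 km
  STA-02: calculated 36.4 vs reported 36.4 → residual 0.0 km
  STA-03: calculated 94.7 vs reported 75.7 → residual 19.0 km
  STA-04: calculated 110.4 vs reported 110.4 → residual 0.0 km
STA-01, STA-02, STA-04 are mutually consistent (residuals ≈ 0); STA-03 is off by 19.0 km.

STA-03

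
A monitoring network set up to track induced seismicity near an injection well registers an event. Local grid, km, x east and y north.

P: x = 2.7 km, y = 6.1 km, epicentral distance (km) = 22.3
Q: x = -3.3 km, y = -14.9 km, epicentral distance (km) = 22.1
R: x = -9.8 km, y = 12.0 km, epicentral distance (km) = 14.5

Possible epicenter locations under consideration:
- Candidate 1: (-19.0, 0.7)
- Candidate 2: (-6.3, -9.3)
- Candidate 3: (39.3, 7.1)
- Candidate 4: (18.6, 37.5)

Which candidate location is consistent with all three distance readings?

For each candidate, compare |candidate − station| to the reported distance:
Candidate 1: residuals P 0.1, Q 0.0, R 0.1 → max 0.1 km
Candidate 2: residuals P 4.5, Q 15.7, R 7.1 → max 15.7 km
Candidate 3: residuals P 14.3, Q 25.8, R 34.8 → max 34.8 km
Candidate 4: residuals P 12.9, Q 34.7, R 23.7 → max 34.7 km
Only Candidate 1 has all residuals ≈ 0.

Candidate 1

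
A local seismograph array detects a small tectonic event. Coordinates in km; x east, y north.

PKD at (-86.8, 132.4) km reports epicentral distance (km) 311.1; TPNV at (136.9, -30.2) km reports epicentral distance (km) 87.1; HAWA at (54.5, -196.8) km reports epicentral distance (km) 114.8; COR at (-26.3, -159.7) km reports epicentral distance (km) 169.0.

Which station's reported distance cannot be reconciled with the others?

Solve using three stations at a time. Using TPNV, HAWA, COR (subtract circle equations pairwise → linear system) gives (x, y) ≈ (137.3, -117.3).
Distances from that point to each station vs reported:
  PKD: calculated 335.5 vs reported 311.1 → residual 24.4 km
  TPNV: calculated 87.1 vs reported 87.1 → residual 0.0 km
  HAWA: calculated 114.8 vs reported 114.8 → residual 0.0 km
  COR: calculated 169.0 vs reported 169.0 → residual 0.0 km
TPNV, HAWA, COR are mutually consistent (residuals ≈ 0); PKD is off by 24.4 km.

PKD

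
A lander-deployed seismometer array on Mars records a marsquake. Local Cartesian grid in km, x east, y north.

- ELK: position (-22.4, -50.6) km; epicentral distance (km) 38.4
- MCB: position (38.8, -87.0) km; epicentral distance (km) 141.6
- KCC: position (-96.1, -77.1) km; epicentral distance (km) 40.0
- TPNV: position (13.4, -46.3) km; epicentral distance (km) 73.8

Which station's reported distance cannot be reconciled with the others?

MCB

Solve using three stations at a time. Using ELK, KCC, TPNV (subtract circle equations pairwise → linear system) gives (x, y) ≈ (-58.0, -65.0).
Distances from that point to each station vs reported:
  ELK: calculated 38.4 vs reported 38.4 → residual 0.0 km
  MCB: calculated 99.3 vs reported 141.6 → residual 42.3 km
  KCC: calculated 40.0 vs reported 40.0 → residual 0.0 km
  TPNV: calculated 73.8 vs reported 73.8 → residual 0.0 km
ELK, KCC, TPNV are mutually consistent (residuals ≈ 0); MCB is off by 42.3 km.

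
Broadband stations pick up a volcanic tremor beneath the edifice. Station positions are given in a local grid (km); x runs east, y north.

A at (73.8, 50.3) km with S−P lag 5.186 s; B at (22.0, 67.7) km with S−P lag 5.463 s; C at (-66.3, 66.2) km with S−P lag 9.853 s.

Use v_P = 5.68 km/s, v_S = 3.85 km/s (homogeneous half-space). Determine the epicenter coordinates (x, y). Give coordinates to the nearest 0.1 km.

33.3 km east, 3.4 km north

Distance from S−P lag: d = Δt · v_P v_S / (v_P − v_S) = Δt · (5.68·3.85)/(5.68−3.85) ≈ 11.9497·Δt.
So d_A = 61.97, d_B = 65.28, d_C = 117.74 km.
Circle about each station: (x − 73.8)² + (y − 50.3)² = 61.97²; (x − 22.0)² + (y − 67.7)² = 65.28²; (x + 66.3)² + (y − 66.2)² = 117.74².
Subtracting the A equation from the B and C equations removes the quadratic terms:
-103.6 x + 34.8 y = -3330.44
-280.2 x + 31.8 y = -9220.83
Solving the 2×2 system: x ≈ 33.3, y ≈ 3.4 km.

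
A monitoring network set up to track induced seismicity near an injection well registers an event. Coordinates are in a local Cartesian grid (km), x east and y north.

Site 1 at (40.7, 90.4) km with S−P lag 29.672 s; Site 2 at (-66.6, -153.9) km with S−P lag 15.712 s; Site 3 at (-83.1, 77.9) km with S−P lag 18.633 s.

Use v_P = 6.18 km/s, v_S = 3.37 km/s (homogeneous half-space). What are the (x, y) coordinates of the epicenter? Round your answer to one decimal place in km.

Distance from S−P lag: d = Δt · v_P v_S / (v_P − v_S) = Δt · (6.18·3.37)/(6.18−3.37) ≈ 7.4116·Δt.
So d_Site 1 = 219.92, d_Site 2 = 116.45, d_Site 3 = 138.10 km.
Circle about each station: (x − 40.7)² + (y − 90.4)² = 219.92²; (x + 66.6)² + (y + 153.9)² = 116.45²; (x + 83.1)² + (y − 77.9)² = 138.10².
Subtracting pairs of circle equations eliminates x²+y² and gives linear equations (the radical axes):
-214.6 x − 488.6 y = 53096.32
-247.6 x − 25.0 y = 32438.57
Solving the 2×2 system: x ≈ -125.6, y ≈ -53.5 km.

-125.6 km east, -53.5 km north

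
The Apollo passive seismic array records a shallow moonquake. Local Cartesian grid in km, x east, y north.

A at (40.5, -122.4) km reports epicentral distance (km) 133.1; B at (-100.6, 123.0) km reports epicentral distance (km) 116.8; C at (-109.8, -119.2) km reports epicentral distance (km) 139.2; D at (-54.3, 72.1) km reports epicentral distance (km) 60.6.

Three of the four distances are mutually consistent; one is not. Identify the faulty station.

Solve using three stations at a time. Using B, C, D (subtract circle equations pairwise → linear system) gives (x, y) ≈ (-63.7, 12.2).
Distances from that point to each station vs reported:
  A: calculated 170.2 vs reported 133.1 → residual 37.1 km
  B: calculated 116.8 vs reported 116.8 → residual 0.0 km
  C: calculated 139.2 vs reported 139.2 → residual 0.0 km
  D: calculated 60.7 vs reported 60.6 → residual 0.1 km
B, C, D are mutually consistent (residuals ≈ 0); A is off by 37.1 km.

A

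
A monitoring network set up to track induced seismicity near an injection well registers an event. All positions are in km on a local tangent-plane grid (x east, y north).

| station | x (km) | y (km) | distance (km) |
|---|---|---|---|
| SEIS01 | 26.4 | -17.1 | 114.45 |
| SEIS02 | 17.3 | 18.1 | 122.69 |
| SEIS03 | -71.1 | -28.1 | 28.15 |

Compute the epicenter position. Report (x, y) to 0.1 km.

(-81.9, -54.1)

Circle about each station: (x − 26.4)² + (y + 17.1)² = 114.45²; (x − 17.3)² + (y − 18.1)² = 122.69²; (x + 71.1)² + (y + 28.1)² = 28.15².
Subtracting the SEIS01 equation from the SEIS02 and SEIS03 equations removes the quadratic terms:
-18.2 x + 70.4 y = -2316.50
-195.0 x − 22.0 y = 17161.83
Solving the 2×2 system: x ≈ -81.9, y ≈ -54.1 km.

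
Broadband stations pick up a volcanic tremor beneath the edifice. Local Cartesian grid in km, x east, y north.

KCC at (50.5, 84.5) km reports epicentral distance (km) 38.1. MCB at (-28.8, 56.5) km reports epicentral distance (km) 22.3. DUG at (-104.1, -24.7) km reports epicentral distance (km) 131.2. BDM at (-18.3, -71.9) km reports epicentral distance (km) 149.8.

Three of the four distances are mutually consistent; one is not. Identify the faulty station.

Solve using three stations at a time. Using MCB, DUG, BDM (subtract circle equations pairwise → linear system) gives (x, y) ≈ (-22.3, 77.9).
Distances from that point to each station vs reported:
  KCC: calculated 73.1 vs reported 38.1 → residual 35.0 km
  MCB: calculated 22.3 vs reported 22.3 → residual 0.0 km
  DUG: calculated 131.2 vs reported 131.2 → residual 0.0 km
  BDM: calculated 149.8 vs reported 149.8 → residual 0.0 km
MCB, DUG, BDM are mutually consistent (residuals ≈ 0); KCC is off by 35.0 km.

KCC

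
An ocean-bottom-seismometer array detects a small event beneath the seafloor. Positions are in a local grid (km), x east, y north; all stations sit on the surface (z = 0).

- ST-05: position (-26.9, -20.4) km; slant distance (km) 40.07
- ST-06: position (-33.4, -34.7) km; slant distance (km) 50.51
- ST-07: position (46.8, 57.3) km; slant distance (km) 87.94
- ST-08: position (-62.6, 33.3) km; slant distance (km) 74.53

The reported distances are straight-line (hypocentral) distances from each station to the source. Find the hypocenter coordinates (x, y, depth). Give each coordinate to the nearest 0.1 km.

Each station gives a sphere (x−x_i)² + (y−y_i)² + z² = d_i² (stations at z=0).
Subtracting the ST-05 sphere from ST-06 and ST-07: z² cancels, leaving linear equations in x and y:
-13.0 x − 28.6 y = 234.22
147.4 x + 155.4 y = -1794.08
Solving: x ≈ -6.792, y ≈ -5.102 km (keep extra digits for the depth step; rounded: -6.8, -5.1).
Then from the ST-05 sphere: z² = 40.07² − (x + 26.9)² − (y + 20.4)² with x = -6.792, y = -5.102, so z ≈ 31.101 ≈ 31.1 km.
Check against ST-08 (with the unrounded solution): distance 74.54 ≈ 74.53 km. ✓

x ≈ -6.8 km, y ≈ -5.1 km, depth ≈ 31.1 km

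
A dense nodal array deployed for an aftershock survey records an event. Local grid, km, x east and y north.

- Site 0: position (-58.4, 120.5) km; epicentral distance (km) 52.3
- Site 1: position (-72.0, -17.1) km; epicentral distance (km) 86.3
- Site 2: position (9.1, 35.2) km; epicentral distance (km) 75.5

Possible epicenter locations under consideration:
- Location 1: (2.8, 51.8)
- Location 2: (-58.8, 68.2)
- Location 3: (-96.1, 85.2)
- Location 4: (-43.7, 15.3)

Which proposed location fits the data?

Location 2

For each candidate, compare |candidate − station| to the reported distance:
Location 1: residuals Site 0 39.7, Site 1 15.4, Site 2 57.7 → max 57.7 km
Location 2: residuals Site 0 0.0, Site 1 0.0, Site 2 0.0 → max 0.0 km
Location 3: residuals Site 0 0.7, Site 1 18.8, Site 2 41.0 → max 41.0 km
Location 4: residuals Site 0 53.9, Site 1 43.3, Site 2 19.1 → max 53.9 km
Only Location 2 has all residuals ≈ 0.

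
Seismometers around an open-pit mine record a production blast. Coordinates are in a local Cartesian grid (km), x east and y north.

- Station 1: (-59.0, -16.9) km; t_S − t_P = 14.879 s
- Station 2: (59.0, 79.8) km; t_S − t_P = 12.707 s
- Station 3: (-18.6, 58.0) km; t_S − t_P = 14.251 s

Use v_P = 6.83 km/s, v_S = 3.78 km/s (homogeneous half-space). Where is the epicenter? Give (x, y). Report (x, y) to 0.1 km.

(66.5, -27.5)

Distance from S−P lag: d = Δt · v_P v_S / (v_P − v_S) = Δt · (6.83·3.78)/(6.83−3.78) ≈ 8.4647·Δt.
So d_Station 1 = 125.95, d_Station 2 = 107.56, d_Station 3 = 120.63 km.
Circle about each station: (x + 59.0)² + (y + 16.9)² = 125.95²; (x − 59.0)² + (y − 79.8)² = 107.56²; (x + 18.6)² + (y − 58.0)² = 120.63².
Subtracting the Station 1 equation from the Station 2 and Station 3 equations removes the quadratic terms:
236.0 x + 193.4 y = 10376.68
80.8 x + 149.8 y = 1255.16
Solving the 2×2 system: x ≈ 66.5, y ≈ -27.5 km.
Check against Station 1 (with the unrounded x, y): √((x + 59.0)²+(y + 16.9)²) = 125.94 ≈ 125.95 km. ✓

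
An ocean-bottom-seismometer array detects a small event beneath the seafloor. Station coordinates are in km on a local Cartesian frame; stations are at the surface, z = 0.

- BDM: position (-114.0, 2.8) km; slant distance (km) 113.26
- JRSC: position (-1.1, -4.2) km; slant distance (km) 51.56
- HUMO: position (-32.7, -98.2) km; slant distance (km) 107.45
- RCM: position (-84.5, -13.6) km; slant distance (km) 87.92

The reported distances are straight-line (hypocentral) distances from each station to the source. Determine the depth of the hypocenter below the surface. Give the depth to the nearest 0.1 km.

Each station gives a sphere (x−x_i)² + (y−y_i)² + z² = d_i² (stations at z=0).
Subtracting the BDM sphere from JRSC and HUMO: z² cancels, leaving linear equations in x and y:
225.8 x − 14.0 y = -2815.60
162.6 x − 202.0 y = -1008.98
Solving: x ≈ -12.798, y ≈ -5.307 km (keep extra digits for the depth step; rounded: -12.8, -5.3).
Then from the BDM sphere: z² = 113.26² − (x + 114.0)² − (y − 2.8)² with x = -12.798, y = -5.307, so z ≈ 50.202 ≈ 50.2 km.

50.2 km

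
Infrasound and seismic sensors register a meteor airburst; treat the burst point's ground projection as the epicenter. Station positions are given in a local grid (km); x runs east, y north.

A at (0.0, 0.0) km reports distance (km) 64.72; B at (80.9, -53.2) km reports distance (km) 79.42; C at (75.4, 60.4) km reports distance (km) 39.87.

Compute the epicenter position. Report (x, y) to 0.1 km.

Circle about each station: x² + y² = 64.72²; (x − 80.9)² + (y + 53.2)² = 79.42²; (x − 75.4)² + (y − 60.4)² = 39.87².
Subtracting the A equation from the B and C equations removes the quadratic terms:
161.8 x − 106.4 y = 7256.19
150.8 x + 120.8 y = 11932.38
Solving the 2×2 system: x ≈ 60.3, y ≈ 23.5 km.

(60.3, 23.5)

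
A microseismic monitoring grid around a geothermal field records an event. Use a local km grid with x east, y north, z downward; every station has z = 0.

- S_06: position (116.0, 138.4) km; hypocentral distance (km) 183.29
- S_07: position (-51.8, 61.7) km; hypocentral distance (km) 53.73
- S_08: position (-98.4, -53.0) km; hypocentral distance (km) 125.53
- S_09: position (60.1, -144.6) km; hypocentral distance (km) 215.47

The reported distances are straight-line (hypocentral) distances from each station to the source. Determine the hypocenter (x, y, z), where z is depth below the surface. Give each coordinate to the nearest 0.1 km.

Each station gives a sphere (x−x_i)² + (y−y_i)² + z² = d_i² (stations at z=0).
Subtracting the S_06 sphere from S_07 and S_08: z² cancels, leaving linear equations in x and y:
-335.6 x − 153.4 y = 4587.88
-428.8 x − 382.8 y = -2281.56
Solving: x ≈ -33.598, y ≈ 43.595 km (keep extra digits for the depth step; rounded: -33.6, 43.6).
Then from the S_06 sphere: z² = 183.29² − (x − 116.0)² − (y − 138.4)² with x = -33.598, y = 43.595, so z ≈ 47.198 ≈ 47.2 km.

(-33.6, 43.6, 47.2)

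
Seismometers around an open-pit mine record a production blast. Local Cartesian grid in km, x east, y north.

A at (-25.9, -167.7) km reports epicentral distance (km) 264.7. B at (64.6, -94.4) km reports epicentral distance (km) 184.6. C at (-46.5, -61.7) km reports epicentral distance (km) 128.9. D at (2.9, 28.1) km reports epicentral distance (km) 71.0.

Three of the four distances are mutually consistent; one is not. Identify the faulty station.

Solve using three stations at a time. Using A, B, D (subtract circle equations pairwise → linear system) gives (x, y) ≈ (40.2, 88.6).
Distances from that point to each station vs reported:
  A: calculated 264.7 vs reported 264.7 → residual 0.0 km
  B: calculated 184.7 vs reported 184.6 → residual 0.1 km
  C: calculated 173.6 vs reported 128.9 → residual 44.7 km
  D: calculated 71.1 vs reported 71.0 → residual 0.1 km
A, B, D are mutually consistent (residuals ≈ 0); C is off by 44.7 km.

C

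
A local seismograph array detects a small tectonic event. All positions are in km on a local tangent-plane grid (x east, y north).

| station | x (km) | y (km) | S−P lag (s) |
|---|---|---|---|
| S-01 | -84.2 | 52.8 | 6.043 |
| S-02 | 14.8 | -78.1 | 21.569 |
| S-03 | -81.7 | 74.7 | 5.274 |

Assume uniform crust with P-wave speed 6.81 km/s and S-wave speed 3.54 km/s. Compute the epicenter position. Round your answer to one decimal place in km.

-43.1 km east, 70.0 km north

Distance from S−P lag: d = Δt · v_P v_S / (v_P − v_S) = Δt · (6.81·3.54)/(6.81−3.54) ≈ 7.3723·Δt.
So d_S-01 = 44.55, d_S-02 = 159.01, d_S-03 = 38.88 km.
Circle about each station: (x + 84.2)² + (y − 52.8)² = 44.55²; (x − 14.8)² + (y + 78.1)² = 159.01²; (x + 81.7)² + (y − 74.7)² = 38.88².
Subtracting the S-01 equation from the S-02 and S-03 equations removes the quadratic terms:
198.0 x − 261.8 y = -26858.31
5.0 x + 43.8 y = 2850.55
Solving the 2×2 system: x ≈ -43.1, y ≈ 70.0 km.
Check against S-01 (with the unrounded x, y): √((x + 84.2)²+(y − 52.8)²) = 44.56 ≈ 44.55 km. ✓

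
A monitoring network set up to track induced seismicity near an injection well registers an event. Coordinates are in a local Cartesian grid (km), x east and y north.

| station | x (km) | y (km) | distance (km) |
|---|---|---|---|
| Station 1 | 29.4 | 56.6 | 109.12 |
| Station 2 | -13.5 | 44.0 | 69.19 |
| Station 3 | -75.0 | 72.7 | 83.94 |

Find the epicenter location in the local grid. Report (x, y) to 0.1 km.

Circle about each station: (x − 29.4)² + (y − 56.6)² = 109.12²; (x + 13.5)² + (y − 44.0)² = 69.19²; (x + 75.0)² + (y − 72.7)² = 83.94².
Subtracting the Station 1 equation from the Station 2 and Station 3 equations removes the quadratic terms:
-85.8 x − 25.2 y = 5170.25
-208.8 x + 32.2 y = 11703.62
Solving the 2×2 system: x ≈ -57.5, y ≈ -9.4 km.
Check against Station 1 (with the unrounded x, y): √((x − 29.4)²+(y − 56.6)²) = 109.12 ≈ 109.12 km. ✓

(-57.5, -9.4)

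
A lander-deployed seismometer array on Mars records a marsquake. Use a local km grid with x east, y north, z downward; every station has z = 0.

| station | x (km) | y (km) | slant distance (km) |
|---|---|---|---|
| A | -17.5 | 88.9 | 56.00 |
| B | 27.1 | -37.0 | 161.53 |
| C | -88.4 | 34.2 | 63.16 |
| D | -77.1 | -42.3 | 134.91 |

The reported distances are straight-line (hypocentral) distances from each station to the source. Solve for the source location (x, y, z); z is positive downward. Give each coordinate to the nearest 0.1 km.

Each station gives a sphere (x−x_i)² + (y−y_i)² + z² = d_i² (stations at z=0).
Subtracting the A sphere from B and C: z² cancels, leaving linear equations in x and y:
89.2 x − 251.8 y = -29061.99
-141.8 x − 109.4 y = -78.45
Solving: x ≈ -69.498, y ≈ 90.797 km (keep extra digits for the depth step; rounded: -69.5, 90.8).
Then from the A sphere: z² = 56.00² − (x + 17.5)² − (y − 88.9)² with x = -69.498, y = 90.797, so z ≈ 20.703 ≈ 20.7 km.
Check against D (with the unrounded solution): distance 134.91 ≈ 134.91 km. ✓

(-69.5, 90.8, 20.7)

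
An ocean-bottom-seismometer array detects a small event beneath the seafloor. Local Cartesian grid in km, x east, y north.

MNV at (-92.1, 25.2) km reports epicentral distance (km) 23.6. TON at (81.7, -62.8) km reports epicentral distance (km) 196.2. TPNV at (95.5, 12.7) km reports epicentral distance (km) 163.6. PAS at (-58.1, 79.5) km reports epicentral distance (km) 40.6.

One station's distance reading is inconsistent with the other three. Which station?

Solve using three stations at a time. Using MNV, TON, PAS (subtract circle equations pairwise → linear system) gives (x, y) ≈ (-81.4, 46.2).
Distances from that point to each station vs reported:
  MNV: calculated 23.6 vs reported 23.6 → residual 0.0 km
  TON: calculated 196.2 vs reported 196.2 → residual 0.0 km
  TPNV: calculated 180.1 vs reported 163.6 → residual 16.5 km
  PAS: calculated 40.6 vs reported 40.6 → residual 0.0 km
MNV, TON, PAS are mutually consistent (residuals ≈ 0); TPNV is off by 16.5 km.

TPNV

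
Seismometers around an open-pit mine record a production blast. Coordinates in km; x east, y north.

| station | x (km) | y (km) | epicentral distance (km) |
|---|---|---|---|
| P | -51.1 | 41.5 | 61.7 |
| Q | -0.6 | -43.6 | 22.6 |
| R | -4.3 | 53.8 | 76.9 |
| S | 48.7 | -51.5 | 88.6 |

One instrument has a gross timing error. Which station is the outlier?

Q

Solve using three stations at a time. Using P, R, S (subtract circle equations pairwise → linear system) gives (x, y) ≈ (-33.1, -17.5).
Distances from that point to each station vs reported:
  P: calculated 61.7 vs reported 61.7 → residual 0.0 km
  Q: calculated 41.7 vs reported 22.6 → residual 19.1 km
  R: calculated 76.9 vs reported 76.9 → residual 0.0 km
  S: calculated 88.6 vs reported 88.6 → residual 0.0 km
P, R, S are mutually consistent (residuals ≈ 0); Q is off by 19.1 km.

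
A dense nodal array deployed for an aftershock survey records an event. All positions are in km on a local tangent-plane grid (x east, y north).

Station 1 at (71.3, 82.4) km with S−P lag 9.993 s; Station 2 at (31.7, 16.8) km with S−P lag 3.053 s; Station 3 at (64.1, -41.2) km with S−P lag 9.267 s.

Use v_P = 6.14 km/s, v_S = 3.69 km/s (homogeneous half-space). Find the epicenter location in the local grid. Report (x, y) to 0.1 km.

3.6 km east, 19.5 km north

Distance from S−P lag: d = Δt · v_P v_S / (v_P − v_S) = Δt · (6.14·3.69)/(6.14−3.69) ≈ 9.2476·Δt.
So d_Station 1 = 92.41, d_Station 2 = 28.23, d_Station 3 = 85.70 km.
Circle about each station: (x − 71.3)² + (y − 82.4)² = 92.41²; (x − 31.7)² + (y − 16.8)² = 28.23²; (x − 64.1)² + (y + 41.2)² = 85.70².
Subtracting the Station 1 equation from the Station 2 and Station 3 equations removes the quadratic terms:
-79.2 x − 131.2 y = -2843.64
-14.4 x − 247.2 y = -4872.08
Solving the 2×2 system: x ≈ 3.6, y ≈ 19.5 km.
Check against Station 1 (with the unrounded x, y): √((x − 71.3)²+(y − 82.4)²) = 92.41 ≈ 92.41 km. ✓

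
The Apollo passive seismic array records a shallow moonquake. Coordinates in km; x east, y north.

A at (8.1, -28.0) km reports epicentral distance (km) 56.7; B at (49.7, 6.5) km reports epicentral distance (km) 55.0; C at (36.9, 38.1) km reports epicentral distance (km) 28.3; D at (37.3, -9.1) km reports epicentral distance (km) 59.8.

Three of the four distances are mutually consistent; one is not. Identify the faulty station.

A

Solve using three stations at a time. Using B, C, D (subtract circle equations pairwise → linear system) gives (x, y) ≈ (9.2, 43.7).
Distances from that point to each station vs reported:
  A: calculated 71.7 vs reported 56.7 → residual 15.0 km
  B: calculated 55.0 vs reported 55.0 → residual 0.0 km
  C: calculated 28.3 vs reported 28.3 → residual 0.0 km
  D: calculated 59.8 vs reported 59.8 → residual 0.0 km
B, C, D are mutually consistent (residuals ≈ 0); A is off by 15.0 km.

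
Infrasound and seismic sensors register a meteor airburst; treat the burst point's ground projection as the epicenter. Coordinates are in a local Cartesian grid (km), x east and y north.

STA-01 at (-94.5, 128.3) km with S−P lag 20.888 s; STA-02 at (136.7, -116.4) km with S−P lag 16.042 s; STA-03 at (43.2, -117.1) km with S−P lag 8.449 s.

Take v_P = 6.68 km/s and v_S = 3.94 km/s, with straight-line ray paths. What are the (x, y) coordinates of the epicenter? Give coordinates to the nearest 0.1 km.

(-2.3, -49.9)

Distance from S−P lag: d = Δt · v_P v_S / (v_P − v_S) = Δt · (6.68·3.94)/(6.68−3.94) ≈ 9.6055·Δt.
So d_STA-01 = 200.64, d_STA-02 = 154.09, d_STA-03 = 81.16 km.
Circle about each station: (x + 94.5)² + (y − 128.3)² = 200.64²; (x − 136.7)² + (y + 116.4)² = 154.09²; (x − 43.2)² + (y + 117.1)² = 81.16².
Subtracting pairs of circle equations eliminates x²+y² and gives linear equations (the radical axes):
462.4 x − 489.4 y = 23357.39
275.4 x − 490.8 y = 23856.97
Solving the 2×2 system: x ≈ -2.3, y ≈ -49.9 km.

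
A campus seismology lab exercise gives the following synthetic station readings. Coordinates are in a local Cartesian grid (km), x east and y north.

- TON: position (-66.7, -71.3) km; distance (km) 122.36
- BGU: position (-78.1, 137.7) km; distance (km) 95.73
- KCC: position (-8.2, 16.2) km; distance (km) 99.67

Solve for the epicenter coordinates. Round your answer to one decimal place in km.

Circle about each station: (x + 66.7)² + (y + 71.3)² = 122.36²; (x + 78.1)² + (y − 137.7)² = 95.73²; (x + 8.2)² + (y − 16.2)² = 99.67².
Subtracting pairs of circle equations eliminates x²+y² and gives linear equations (the radical axes):
-22.8 x + 418.0 y = 21336.06
117.0 x + 175.0 y = -4165.04
Solving the 2×2 system: x ≈ -103.5, y ≈ 45.4 km.

(-103.5, 45.4)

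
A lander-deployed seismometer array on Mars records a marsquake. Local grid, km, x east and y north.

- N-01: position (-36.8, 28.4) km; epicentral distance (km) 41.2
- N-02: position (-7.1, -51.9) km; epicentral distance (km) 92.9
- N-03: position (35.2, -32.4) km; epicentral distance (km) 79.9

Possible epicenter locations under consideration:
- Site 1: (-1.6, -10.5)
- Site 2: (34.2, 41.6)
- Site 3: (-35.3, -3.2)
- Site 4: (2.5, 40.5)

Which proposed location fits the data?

For each candidate, compare |candidate − station| to the reported distance:
Site 1: residuals N-01 11.3, N-02 51.1, N-03 37.1 → max 51.1 km
Site 2: residuals N-01 31.0, N-02 9.3, N-03 5.9 → max 31.0 km
Site 3: residuals N-01 9.6, N-02 36.6, N-03 3.6 → max 36.6 km
Site 4: residuals N-01 0.1, N-02 0.0, N-03 0.0 → max 0.1 km
Only Site 4 has all residuals ≈ 0.

Site 4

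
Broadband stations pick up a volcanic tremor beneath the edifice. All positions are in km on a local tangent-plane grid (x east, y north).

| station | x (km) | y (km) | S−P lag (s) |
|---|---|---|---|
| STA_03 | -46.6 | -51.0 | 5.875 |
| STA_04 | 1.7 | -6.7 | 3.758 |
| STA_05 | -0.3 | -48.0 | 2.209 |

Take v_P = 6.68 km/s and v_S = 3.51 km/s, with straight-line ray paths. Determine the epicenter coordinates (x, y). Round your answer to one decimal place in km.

Distance from S−P lag: d = Δt · v_P v_S / (v_P − v_S) = Δt · (6.68·3.51)/(6.68−3.51) ≈ 7.3965·Δt.
So d_STA_03 = 43.45, d_STA_04 = 27.80, d_STA_05 = 16.34 km.
Circle about each station: (x + 46.6)² + (y + 51.0)² = 43.45²; (x − 1.7)² + (y + 6.7)² = 27.80²; (x + 0.3)² + (y + 48.0)² = 16.34².
Subtracting the STA_03 equation from the STA_04 and STA_05 equations removes the quadratic terms:
96.6 x + 88.6 y = -3609.72
92.6 x + 6.0 y = -847.56
Solving the 2×2 system: x ≈ -7.0, y ≈ -33.1 km.

-7.0 km east, -33.1 km north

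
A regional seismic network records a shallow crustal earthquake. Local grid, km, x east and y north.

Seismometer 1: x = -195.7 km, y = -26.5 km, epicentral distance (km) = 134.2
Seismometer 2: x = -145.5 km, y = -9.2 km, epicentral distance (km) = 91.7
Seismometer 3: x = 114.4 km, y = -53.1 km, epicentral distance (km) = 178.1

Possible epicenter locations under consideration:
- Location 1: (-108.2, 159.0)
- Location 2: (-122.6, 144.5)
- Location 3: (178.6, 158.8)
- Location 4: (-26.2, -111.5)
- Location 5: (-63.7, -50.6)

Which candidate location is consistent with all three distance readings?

Location 5

For each candidate, compare |candidate − station| to the reported distance:
Location 1: residuals Seismometer 1 70.9, Seismometer 2 80.6, Seismometer 3 129.4 → max 129.4 km
Location 2: residuals Seismometer 1 51.8, Seismometer 2 63.7, Seismometer 3 130.5 → max 130.5 km
Location 3: residuals Seismometer 1 283.5, Seismometer 2 273.4, Seismometer 3 43.3 → max 283.5 km
Location 4: residuals Seismometer 1 55.4, Seismometer 2 65.5, Seismometer 3 25.9 → max 65.5 km
Location 5: residuals Seismometer 1 0.0, Seismometer 2 0.0, Seismometer 3 0.0 → max 0.0 km
Only Location 5 has all residuals ≈ 0.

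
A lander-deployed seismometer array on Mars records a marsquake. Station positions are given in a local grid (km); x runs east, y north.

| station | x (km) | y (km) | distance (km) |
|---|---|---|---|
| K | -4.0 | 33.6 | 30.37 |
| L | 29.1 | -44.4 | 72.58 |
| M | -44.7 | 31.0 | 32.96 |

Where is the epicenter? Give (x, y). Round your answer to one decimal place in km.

x ≈ -20.8 km, y ≈ 8.3 km

Circle about each station: (x + 4.0)² + (y − 33.6)² = 30.37²; (x − 29.1)² + (y + 44.4)² = 72.58²; (x + 44.7)² + (y − 31.0)² = 32.96².
Subtracting pairs of circle equations eliminates x²+y² and gives linear equations (the radical axes):
66.2 x − 156.0 y = -2672.31
-81.4 x − 5.2 y = 1650.11
Solving the 2×2 system: x ≈ -20.8, y ≈ 8.3 km.
Check against K (with the unrounded x, y): √((x + 4.0)²+(y − 33.6)²) = 30.37 ≈ 30.37 km. ✓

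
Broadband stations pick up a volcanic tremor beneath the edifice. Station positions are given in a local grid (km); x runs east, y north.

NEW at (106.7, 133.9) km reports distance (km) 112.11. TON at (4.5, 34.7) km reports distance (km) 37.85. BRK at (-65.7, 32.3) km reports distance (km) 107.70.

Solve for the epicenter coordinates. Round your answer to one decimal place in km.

(41.5, 42.7)

Circle about each station: (x − 106.7)² + (y − 133.9)² = 112.11²; (x − 4.5)² + (y − 34.7)² = 37.85²; (x + 65.7)² + (y − 32.3)² = 107.70².
Subtracting the NEW equation from the TON and BRK equations removes the quadratic terms:
-204.4 x − 198.4 y = -16953.73
-344.8 x − 203.2 y = -22984.96
Solving the 2×2 system: x ≈ 41.5, y ≈ 42.7 km.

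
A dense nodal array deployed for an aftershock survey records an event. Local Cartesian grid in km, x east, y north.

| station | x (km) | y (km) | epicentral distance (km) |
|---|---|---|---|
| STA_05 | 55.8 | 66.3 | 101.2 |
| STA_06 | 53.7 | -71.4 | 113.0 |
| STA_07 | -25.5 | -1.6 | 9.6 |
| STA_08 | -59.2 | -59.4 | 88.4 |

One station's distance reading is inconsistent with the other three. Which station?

STA_08

Solve using three stations at a time. Using STA_05, STA_06, STA_07 (subtract circle equations pairwise → linear system) gives (x, y) ≈ (-26.8, 7.9).
Distances from that point to each station vs reported:
  STA_05: calculated 101.2 vs reported 101.2 → residual 0.0 km
  STA_06: calculated 113.0 vs reported 113.0 → residual 0.0 km
  STA_07: calculated 9.6 vs reported 9.6 → residual 0.0 km
  STA_08: calculated 74.7 vs reported 88.4 → residual 13.7 km
STA_05, STA_06, STA_07 are mutually consistent (residuals ≈ 0); STA_08 is off by 13.7 km.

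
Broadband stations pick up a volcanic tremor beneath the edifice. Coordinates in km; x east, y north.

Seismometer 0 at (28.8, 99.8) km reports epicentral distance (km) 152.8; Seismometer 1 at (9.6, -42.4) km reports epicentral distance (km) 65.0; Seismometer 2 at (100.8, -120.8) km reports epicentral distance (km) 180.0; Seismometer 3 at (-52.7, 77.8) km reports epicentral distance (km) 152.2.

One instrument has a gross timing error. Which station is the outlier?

Seismometer 3

Solve using three stations at a time. Using Seismometer 0, Seismometer 1, Seismometer 2 (subtract circle equations pairwise → linear system) gives (x, y) ≈ (-53.8, -28.7).
Distances from that point to each station vs reported:
  Seismometer 0: calculated 152.7 vs reported 152.8 → residual 0.1 km
  Seismometer 1: calculated 64.8 vs reported 65.0 → residual 0.2 km
  Seismometer 2: calculated 179.9 vs reported 180.0 → residual 0.1 km
  Seismometer 3: calculated 106.5 vs reported 152.2 → residual 45.7 km
Seismometer 0, Seismometer 1, Seismometer 2 are mutually consistent (residuals ≈ 0); Seismometer 3 is off by 45.7 km.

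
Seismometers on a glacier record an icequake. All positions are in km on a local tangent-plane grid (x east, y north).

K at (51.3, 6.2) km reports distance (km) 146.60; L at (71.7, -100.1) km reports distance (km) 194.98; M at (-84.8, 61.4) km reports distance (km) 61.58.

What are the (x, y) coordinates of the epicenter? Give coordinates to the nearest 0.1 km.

-95.2 km east, 0.7 km north

Circle about each station: (x − 51.3)² + (y − 6.2)² = 146.60²; (x − 71.7)² + (y + 100.1)² = 194.98²; (x + 84.8)² + (y − 61.4)² = 61.58².
Subtracting the K equation from the L and M equations removes the quadratic terms:
40.8 x − 212.6 y = -4034.87
-272.2 x + 110.4 y = 25990.33
Solving the 2×2 system: x ≈ -95.2, y ≈ 0.7 km.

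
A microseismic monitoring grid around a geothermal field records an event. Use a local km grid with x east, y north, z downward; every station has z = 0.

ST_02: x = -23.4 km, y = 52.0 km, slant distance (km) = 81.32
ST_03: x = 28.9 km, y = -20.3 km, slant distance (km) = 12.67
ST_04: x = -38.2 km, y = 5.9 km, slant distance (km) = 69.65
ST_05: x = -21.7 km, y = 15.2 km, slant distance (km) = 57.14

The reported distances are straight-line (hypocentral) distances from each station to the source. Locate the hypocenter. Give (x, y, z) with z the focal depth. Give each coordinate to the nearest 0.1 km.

Each station gives a sphere (x−x_i)² + (y−y_i)² + z² = d_i² (stations at z=0).
Subtracting the ST_02 sphere from ST_03 and ST_04: z² cancels, leaving linear equations in x and y:
104.6 x − 144.6 y = 4448.15
-29.6 x − 92.2 y = 4.31
Solving: x ≈ 29.409, y ≈ -9.488 km (keep extra digits for the depth step; rounded: 29.4, -9.5).
Then from the ST_02 sphere: z² = 81.32² − (x + 23.4)² − (y − 52.0)² with x = 29.409, y = -9.488, so z ≈ 6.586 ≈ 6.6 km.

(29.4, -9.5, 6.6)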